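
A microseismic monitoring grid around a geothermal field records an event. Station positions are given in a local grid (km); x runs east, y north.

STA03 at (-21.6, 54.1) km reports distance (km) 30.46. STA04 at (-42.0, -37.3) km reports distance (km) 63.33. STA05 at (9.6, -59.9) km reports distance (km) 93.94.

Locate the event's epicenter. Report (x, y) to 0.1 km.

-30.6 km east, 25.0 km north

Circle about each station: (x + 21.6)² + (y − 54.1)² = 30.46²; (x + 42.0)² + (y + 37.3)² = 63.33²; (x − 9.6)² + (y + 59.9)² = 93.94².
Subtracting the STA03 equation from the STA04 and STA05 equations removes the quadratic terms:
-40.8 x − 182.8 y = -3320.96
62.4 x − 228.0 y = -7610.11
Solving the 2×2 system: x ≈ -30.6, y ≈ 25.0 km.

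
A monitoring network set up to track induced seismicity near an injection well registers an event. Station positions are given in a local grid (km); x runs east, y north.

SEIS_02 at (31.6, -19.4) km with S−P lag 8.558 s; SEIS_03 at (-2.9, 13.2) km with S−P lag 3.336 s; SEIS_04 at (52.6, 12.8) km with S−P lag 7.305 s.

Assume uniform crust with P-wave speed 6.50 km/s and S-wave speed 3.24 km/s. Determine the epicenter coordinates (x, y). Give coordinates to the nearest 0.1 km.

(9.1, 31.1)

Distance from S−P lag: d = Δt · v_P v_S / (v_P − v_S) = Δt · (6.50·3.24)/(6.50−3.24) ≈ 6.4601·Δt.
So d_SEIS_02 = 55.29, d_SEIS_03 = 21.55, d_SEIS_04 = 47.19 km.
Circle about each station: (x − 31.6)² + (y + 19.4)² = 55.29²; (x + 2.9)² + (y − 13.2)² = 21.55²; (x − 52.6)² + (y − 12.8)² = 47.19².
Subtracting pairs of circle equations eliminates x²+y² and gives linear equations (the radical axes):
-69.0 x + 65.2 y = 1400.31
42.0 x + 64.4 y = 2385.77
Solving the 2×2 system: x ≈ 9.1, y ≈ 31.1 km.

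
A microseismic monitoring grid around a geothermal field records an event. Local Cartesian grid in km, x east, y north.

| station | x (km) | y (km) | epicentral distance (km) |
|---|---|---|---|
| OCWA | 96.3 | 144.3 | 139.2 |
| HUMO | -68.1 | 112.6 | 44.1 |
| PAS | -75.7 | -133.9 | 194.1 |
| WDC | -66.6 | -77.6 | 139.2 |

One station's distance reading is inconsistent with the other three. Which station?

Solve using three stations at a time. Using OCWA, PAS, WDC (subtract circle equations pairwise → linear system) gives (x, y) ≈ (-1.8, 45.5).
Distances from that point to each station vs reported:
  OCWA: calculated 139.2 vs reported 139.2 → residual 0.0 km
  HUMO: calculated 94.3 vs reported 44.1 → residual 50.2 km
  PAS: calculated 194.1 vs reported 194.1 → residual 0.0 km
  WDC: calculated 139.2 vs reported 139.2 → residual 0.0 km
OCWA, PAS, WDC are mutually consistent (residuals ≈ 0); HUMO is off by 50.2 km.

HUMO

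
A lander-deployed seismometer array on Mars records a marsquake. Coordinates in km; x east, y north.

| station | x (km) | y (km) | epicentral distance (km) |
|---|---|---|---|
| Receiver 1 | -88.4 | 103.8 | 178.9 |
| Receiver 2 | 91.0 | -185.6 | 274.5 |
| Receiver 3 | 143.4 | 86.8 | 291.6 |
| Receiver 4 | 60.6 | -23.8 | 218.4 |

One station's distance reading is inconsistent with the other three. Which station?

Solve using three stations at a time. Using Receiver 1, Receiver 2, Receiver 4 (subtract circle equations pairwise → linear system) gives (x, y) ≈ (-154.3, -62.5).
Distances from that point to each station vs reported:
  Receiver 1: calculated 178.9 vs reported 178.9 → residual 0.0 km
  Receiver 2: calculated 274.5 vs reported 274.5 → residual 0.0 km
  Receiver 3: calculated 333.1 vs reported 291.6 → residual 41.5 km
  Receiver 4: calculated 218.4 vs reported 218.4 → residual 0.0 km
Receiver 1, Receiver 2, Receiver 4 are mutually consistent (residuals ≈ 0); Receiver 3 is off by 41.5 km.

Receiver 3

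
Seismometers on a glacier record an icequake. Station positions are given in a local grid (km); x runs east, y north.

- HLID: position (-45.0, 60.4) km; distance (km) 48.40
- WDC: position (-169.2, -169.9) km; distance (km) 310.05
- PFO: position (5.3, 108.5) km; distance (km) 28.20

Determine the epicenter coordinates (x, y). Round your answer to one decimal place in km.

Circle about each station: (x + 45.0)² + (y − 60.4)² = 48.40²; (x + 169.2)² + (y + 169.9)² = 310.05²; (x − 5.3)² + (y − 108.5)² = 28.20².
Subtracting the HLID equation from the WDC and PFO equations removes the quadratic terms:
-248.4 x − 460.6 y = -41966.95
100.6 x + 96.2 y = 7674.50
Solving the 2×2 system: x ≈ -22.4, y ≈ 103.2 km.

-22.4 km east, 103.2 km north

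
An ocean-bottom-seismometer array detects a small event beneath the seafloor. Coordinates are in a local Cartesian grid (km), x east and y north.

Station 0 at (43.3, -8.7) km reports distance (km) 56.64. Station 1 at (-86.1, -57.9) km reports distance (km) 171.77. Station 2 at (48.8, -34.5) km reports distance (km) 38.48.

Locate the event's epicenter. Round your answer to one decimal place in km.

Circle about each station: (x − 43.3)² + (y + 8.7)² = 56.64²; (x + 86.1)² + (y + 57.9)² = 171.77²; (x − 48.8)² + (y + 34.5)² = 38.48².
Subtracting the Station 0 equation from the Station 1 and Station 2 equations removes the quadratic terms:
-258.8 x − 98.4 y = -17481.80
11.0 x − 51.6 y = 3348.49
Solving the 2×2 system: x ≈ 85.3, y ≈ -46.7 km.

(85.3, -46.7)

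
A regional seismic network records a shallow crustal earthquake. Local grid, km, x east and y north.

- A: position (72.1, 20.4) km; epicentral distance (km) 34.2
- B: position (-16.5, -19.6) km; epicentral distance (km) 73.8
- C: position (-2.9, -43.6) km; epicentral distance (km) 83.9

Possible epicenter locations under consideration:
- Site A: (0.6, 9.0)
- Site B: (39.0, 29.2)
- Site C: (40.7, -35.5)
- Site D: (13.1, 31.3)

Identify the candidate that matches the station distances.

Site B

For each candidate, compare |candidate − station| to the reported distance:
Site A: residuals A 38.2, B 40.5, C 31.2 → max 40.5 km
Site B: residuals A 0.0, B 0.1, C 0.1 → max 0.1 km
Site C: residuals A 29.9, B 14.4, C 39.6 → max 39.6 km
Site D: residuals A 25.8, B 14.9, C 7.3 → max 25.8 km
Only Site B has all residuals ≈ 0.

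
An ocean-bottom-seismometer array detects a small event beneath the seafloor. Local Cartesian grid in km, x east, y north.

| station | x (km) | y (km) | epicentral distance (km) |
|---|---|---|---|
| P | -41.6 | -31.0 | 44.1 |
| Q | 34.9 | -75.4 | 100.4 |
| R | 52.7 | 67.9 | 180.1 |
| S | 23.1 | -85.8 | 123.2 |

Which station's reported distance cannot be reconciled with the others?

S

Solve using three stations at a time. Using P, Q, R (subtract circle equations pairwise → linear system) gives (x, y) ≈ (-65.2, -68.2).
Distances from that point to each station vs reported:
  P: calculated 44.1 vs reported 44.1 → residual 0.0 km
  Q: calculated 100.4 vs reported 100.4 → residual 0.0 km
  R: calculated 180.1 vs reported 180.1 → residual 0.0 km
  S: calculated 90.1 vs reported 123.2 → residual 33.1 km
P, Q, R are mutually consistent (residuals ≈ 0); S is off by 33.1 km.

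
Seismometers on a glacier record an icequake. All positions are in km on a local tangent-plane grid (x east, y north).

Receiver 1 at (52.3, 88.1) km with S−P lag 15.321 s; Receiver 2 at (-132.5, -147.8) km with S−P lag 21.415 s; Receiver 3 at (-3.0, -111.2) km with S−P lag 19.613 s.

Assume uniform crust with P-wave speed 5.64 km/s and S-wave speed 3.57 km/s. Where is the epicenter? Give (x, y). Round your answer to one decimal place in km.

Distance from S−P lag: d = Δt · v_P v_S / (v_P − v_S) = Δt · (5.64·3.57)/(5.64−3.57) ≈ 9.7270·Δt.
So d_Receiver 1 = 149.03, d_Receiver 2 = 208.30, d_Receiver 3 = 190.77 km.
Circle about each station: (x − 52.3)² + (y − 88.1)² = 149.03²; (x + 132.5)² + (y + 147.8)² = 208.30²; (x + 3.0)² + (y + 111.2)² = 190.77².
Subtracting pairs of circle equations eliminates x²+y² and gives linear equations (the radical axes):
-369.6 x − 471.8 y = 7725.24
-110.6 x − 398.6 y = -12305.71
Solving the 2×2 system: x ≈ -93.4, y ≈ 56.8 km.

(-93.4, 56.8)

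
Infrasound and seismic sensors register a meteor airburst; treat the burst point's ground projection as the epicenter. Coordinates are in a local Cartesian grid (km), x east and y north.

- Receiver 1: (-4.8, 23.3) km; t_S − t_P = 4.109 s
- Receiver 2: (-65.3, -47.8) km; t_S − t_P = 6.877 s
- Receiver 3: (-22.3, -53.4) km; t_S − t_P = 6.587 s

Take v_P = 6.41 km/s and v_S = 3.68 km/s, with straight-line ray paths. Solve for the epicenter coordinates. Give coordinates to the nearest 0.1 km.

Distance from S−P lag: d = Δt · v_P v_S / (v_P − v_S) = Δt · (6.41·3.68)/(6.41−3.68) ≈ 8.6406·Δt.
So d_Receiver 1 = 35.50, d_Receiver 2 = 59.42, d_Receiver 3 = 56.92 km.
Circle about each station: (x + 4.8)² + (y − 23.3)² = 35.50²; (x + 65.3)² + (y + 47.8)² = 59.42²; (x + 22.3)² + (y + 53.4)² = 56.92².
Subtracting pairs of circle equations eliminates x²+y² and gives linear equations (the radical axes):
-121.0 x − 142.2 y = 3712.51
-35.0 x − 153.4 y = 803.28
Solving the 2×2 system: x ≈ -33.5, y ≈ 2.4 km.

x ≈ -33.5 km, y ≈ 2.4 km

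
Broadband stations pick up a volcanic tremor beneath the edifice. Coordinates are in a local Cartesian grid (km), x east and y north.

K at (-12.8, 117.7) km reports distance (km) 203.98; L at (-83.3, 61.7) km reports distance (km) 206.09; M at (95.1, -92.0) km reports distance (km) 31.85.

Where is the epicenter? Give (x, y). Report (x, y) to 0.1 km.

x ≈ 80.1 km, y ≈ -63.9 km

Circle about each station: (x + 12.8)² + (y − 117.7)² = 203.98²; (x + 83.3)² + (y − 61.7)² = 206.09²; (x − 95.1)² + (y + 92.0)² = 31.85².
Subtracting the K equation from the L and M equations removes the quadratic terms:
-141.0 x − 112.0 y = -4136.60
215.8 x − 419.4 y = 44084.30
Solving the 2×2 system: x ≈ 80.1, y ≈ -63.9 km.
Check against K (with the unrounded x, y): √((x + 12.8)²+(y − 117.7)²) = 203.98 ≈ 203.98 km. ✓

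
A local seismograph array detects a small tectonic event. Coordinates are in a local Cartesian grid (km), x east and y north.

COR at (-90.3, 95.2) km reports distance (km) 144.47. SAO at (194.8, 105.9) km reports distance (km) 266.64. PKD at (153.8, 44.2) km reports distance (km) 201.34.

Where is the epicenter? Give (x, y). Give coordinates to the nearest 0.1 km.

x ≈ -30.7 km, y ≈ -36.4 km

Circle about each station: (x + 90.3)² + (y − 95.2)² = 144.47²; (x − 194.8)² + (y − 105.9)² = 266.64²; (x − 153.8)² + (y − 44.2)² = 201.34².
Subtracting the COR equation from the SAO and PKD equations removes the quadratic terms:
570.2 x + 21.4 y = -18280.59
488.2 x − 102.0 y = -11275.26
Solving the 2×2 system: x ≈ -30.7, y ≈ -36.4 km.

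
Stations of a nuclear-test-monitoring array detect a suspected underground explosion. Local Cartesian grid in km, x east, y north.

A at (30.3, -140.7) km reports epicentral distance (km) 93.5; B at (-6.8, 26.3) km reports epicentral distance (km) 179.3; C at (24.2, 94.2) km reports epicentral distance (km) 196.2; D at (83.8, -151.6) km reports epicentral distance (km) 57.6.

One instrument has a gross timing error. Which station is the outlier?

C

Solve using three stations at a time. Using A, B, D (subtract circle equations pairwise → linear system) gives (x, y) ≈ (116.3, -104.0).
Distances from that point to each station vs reported:
  A: calculated 93.5 vs reported 93.5 → residual 0.0 km
  B: calculated 179.3 vs reported 179.3 → residual 0.0 km
  C: calculated 218.6 vs reported 196.2 → residual 22.4 km
  D: calculated 57.6 vs reported 57.6 → residual 0.0 km
A, B, D are mutually consistent (residuals ≈ 0); C is off by 22.4 km.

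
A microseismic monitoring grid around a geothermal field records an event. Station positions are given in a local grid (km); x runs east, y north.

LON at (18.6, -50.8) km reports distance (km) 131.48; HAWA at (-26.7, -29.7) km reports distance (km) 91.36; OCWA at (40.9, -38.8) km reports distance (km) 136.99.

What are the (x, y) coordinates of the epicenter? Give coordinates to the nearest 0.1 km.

(-57.8, 56.2)

Circle about each station: (x − 18.6)² + (y + 50.8)² = 131.48²; (x + 26.7)² + (y + 29.7)² = 91.36²; (x − 40.9)² + (y + 38.8)² = 136.99².
Subtracting pairs of circle equations eliminates x²+y² and gives linear equations (the radical axes):
-90.6 x + 42.2 y = 7608.72
44.6 x + 24.0 y = -1227.62
Solving the 2×2 system: x ≈ -57.8, y ≈ 56.2 km.
Check against LON (with the unrounded x, y): √((x − 18.6)²+(y + 50.8)²) = 131.50 ≈ 131.48 km. ✓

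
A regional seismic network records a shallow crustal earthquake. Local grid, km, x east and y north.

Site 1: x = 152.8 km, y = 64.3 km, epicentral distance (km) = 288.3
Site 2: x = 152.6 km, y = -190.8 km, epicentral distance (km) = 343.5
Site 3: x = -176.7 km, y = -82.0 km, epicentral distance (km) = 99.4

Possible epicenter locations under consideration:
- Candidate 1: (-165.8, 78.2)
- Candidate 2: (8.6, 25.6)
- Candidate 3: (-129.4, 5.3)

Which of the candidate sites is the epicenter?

Candidate 3

For each candidate, compare |candidate − station| to the reported distance:
Candidate 1: residuals Site 1 30.6, Site 2 73.3, Site 3 61.2 → max 73.3 km
Candidate 2: residuals Site 1 139.0, Site 2 83.6, Site 3 114.9 → max 139.0 km
Candidate 3: residuals Site 1 0.0, Site 2 0.0, Site 3 0.1 → max 0.1 km
Only Candidate 3 has all residuals ≈ 0.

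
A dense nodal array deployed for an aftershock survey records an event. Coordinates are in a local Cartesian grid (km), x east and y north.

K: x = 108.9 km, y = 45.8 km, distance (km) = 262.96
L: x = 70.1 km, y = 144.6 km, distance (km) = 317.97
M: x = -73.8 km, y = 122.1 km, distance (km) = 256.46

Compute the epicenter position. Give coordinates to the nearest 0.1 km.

Circle about each station: (x − 108.9)² + (y − 45.8)² = 262.96²; (x − 70.1)² + (y − 144.6)² = 317.97²; (x + 73.8)² + (y − 122.1)² = 256.46².
Subtracting the K equation from the L and M equations removes the quadratic terms:
-77.6 x + 197.6 y = -20090.64
-365.4 x + 152.6 y = 9774.23
Solving the 2×2 system: x ≈ -82.8, y ≈ -134.2 km.

-82.8 km east, -134.2 km north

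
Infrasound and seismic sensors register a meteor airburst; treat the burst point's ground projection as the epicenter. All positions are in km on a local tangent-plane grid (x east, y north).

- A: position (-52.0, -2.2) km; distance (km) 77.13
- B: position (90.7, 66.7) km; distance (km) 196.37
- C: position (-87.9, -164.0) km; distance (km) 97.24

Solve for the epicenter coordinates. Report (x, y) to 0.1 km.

Circle about each station: (x + 52.0)² + (y + 2.2)² = 77.13²; (x − 90.7)² + (y − 66.7)² = 196.37²; (x + 87.9)² + (y + 164.0)² = 97.24².
Subtracting pairs of circle equations eliminates x²+y² and gives linear equations (the radical axes):
285.4 x + 137.8 y = -22645.60
-71.8 x − 323.6 y = 28406.99
Solving the 2×2 system: x ≈ -41.4, y ≈ -78.6 km.

-41.4 km east, -78.6 km north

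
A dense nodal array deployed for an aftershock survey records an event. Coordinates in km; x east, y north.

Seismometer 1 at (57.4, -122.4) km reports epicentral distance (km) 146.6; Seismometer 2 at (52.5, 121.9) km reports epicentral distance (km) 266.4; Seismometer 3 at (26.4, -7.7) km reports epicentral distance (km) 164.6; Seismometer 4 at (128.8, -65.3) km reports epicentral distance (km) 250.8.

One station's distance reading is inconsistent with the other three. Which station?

Seismometer 1

Solve using three stations at a time. Using Seismometer 2, Seismometer 3, Seismometer 4 (subtract circle equations pairwise → linear system) gives (x, y) ≈ (-121.6, -79.7).
Distances from that point to each station vs reported:
  Seismometer 1: calculated 184.0 vs reported 146.6 → residual 37.4 km
  Seismometer 2: calculated 266.4 vs reported 266.4 → residual 0.0 km
  Seismometer 3: calculated 164.6 vs reported 164.6 → residual 0.0 km
  Seismometer 4: calculated 250.8 vs reported 250.8 → residual 0.0 km
Seismometer 2, Seismometer 3, Seismometer 4 are mutually consistent (residuals ≈ 0); Seismometer 1 is off by 37.4 km.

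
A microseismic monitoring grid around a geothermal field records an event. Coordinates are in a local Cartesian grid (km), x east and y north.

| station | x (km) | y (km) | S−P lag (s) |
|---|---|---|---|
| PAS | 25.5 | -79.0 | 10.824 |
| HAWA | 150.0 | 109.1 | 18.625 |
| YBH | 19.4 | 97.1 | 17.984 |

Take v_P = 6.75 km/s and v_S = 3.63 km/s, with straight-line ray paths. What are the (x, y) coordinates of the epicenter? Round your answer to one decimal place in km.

(90.9, -24.7)

Distance from S−P lag: d = Δt · v_P v_S / (v_P − v_S) = Δt · (6.75·3.63)/(6.75−3.63) ≈ 7.8534·Δt.
So d_PAS = 85.00, d_HAWA = 146.27, d_YBH = 141.23 km.
Circle about each station: (x − 25.5)² + (y + 79.0)² = 85.00²; (x − 150.0)² + (y − 109.1)² = 146.27²; (x − 19.4)² + (y − 97.1)² = 141.23².
Subtracting pairs of circle equations eliminates x²+y² and gives linear equations (the radical axes):
249.0 x + 376.2 y = 13341.65
-12.2 x + 352.2 y = -9807.39
Solving the 2×2 system: x ≈ 90.9, y ≈ -24.7 km.
Check against PAS (with the unrounded x, y): √((x − 25.5)²+(y + 79.0)²) = 85.00 ≈ 85.00 km. ✓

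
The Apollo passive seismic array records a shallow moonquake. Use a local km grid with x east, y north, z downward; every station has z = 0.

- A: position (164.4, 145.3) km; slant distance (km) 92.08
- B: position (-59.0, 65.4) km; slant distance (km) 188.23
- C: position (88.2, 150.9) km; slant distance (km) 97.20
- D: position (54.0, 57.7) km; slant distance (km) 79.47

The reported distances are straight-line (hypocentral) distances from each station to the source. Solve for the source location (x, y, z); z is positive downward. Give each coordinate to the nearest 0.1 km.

(126.7, 67.1, 30.7)

Each station gives a sphere (x−x_i)² + (y−y_i)² + z² = d_i² (stations at z=0).
Subtracting the A sphere from B and C: z² cancels, leaving linear equations in x and y:
-446.8 x − 159.8 y = -67333.10
-152.4 x + 11.2 y = -18558.51
Solving: x ≈ 126.706, y ≈ 67.090 km (keep extra digits for the depth step; rounded: 126.7, 67.1).
Then from the A sphere: z² = 92.08² − (x − 164.4)² − (y − 145.3)² with x = 126.706, y = 67.090, so z ≈ 30.677 ≈ 30.7 km.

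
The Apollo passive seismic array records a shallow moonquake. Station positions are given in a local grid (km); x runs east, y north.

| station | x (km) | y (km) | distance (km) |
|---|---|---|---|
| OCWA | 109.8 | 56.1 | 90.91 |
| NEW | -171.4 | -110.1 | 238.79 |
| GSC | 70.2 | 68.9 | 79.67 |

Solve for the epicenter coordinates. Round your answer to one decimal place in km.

x ≈ 43.6 km, y ≈ -6.2 km

Circle about each station: (x − 109.8)² + (y − 56.1)² = 90.91²; (x + 171.4)² + (y + 110.1)² = 238.79²; (x − 70.2)² + (y − 68.9)² = 79.67².
Subtracting pairs of circle equations eliminates x²+y² and gives linear equations (the radical axes):
-562.4 x − 332.4 y = -22459.32
-79.2 x + 25.6 y = -3610.68
Solving the 2×2 system: x ≈ 43.6, y ≈ -6.2 km.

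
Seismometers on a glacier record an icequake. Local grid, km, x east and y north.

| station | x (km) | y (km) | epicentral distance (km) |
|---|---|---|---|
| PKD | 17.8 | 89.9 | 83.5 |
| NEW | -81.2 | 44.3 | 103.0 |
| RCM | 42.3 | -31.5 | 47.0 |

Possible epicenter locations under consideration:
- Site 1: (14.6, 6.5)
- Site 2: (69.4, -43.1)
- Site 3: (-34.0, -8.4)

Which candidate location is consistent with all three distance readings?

For each candidate, compare |candidate − station| to the reported distance:
Site 1: residuals PKD 0.0, NEW 0.0, RCM 0.0 → max 0.0 km
Site 2: residuals PKD 59.2, NEW 71.1, RCM 17.5 → max 71.1 km
Site 3: residuals PKD 27.6, NEW 32.3, RCM 32.7 → max 32.7 km
Only Site 1 has all residuals ≈ 0.

Site 1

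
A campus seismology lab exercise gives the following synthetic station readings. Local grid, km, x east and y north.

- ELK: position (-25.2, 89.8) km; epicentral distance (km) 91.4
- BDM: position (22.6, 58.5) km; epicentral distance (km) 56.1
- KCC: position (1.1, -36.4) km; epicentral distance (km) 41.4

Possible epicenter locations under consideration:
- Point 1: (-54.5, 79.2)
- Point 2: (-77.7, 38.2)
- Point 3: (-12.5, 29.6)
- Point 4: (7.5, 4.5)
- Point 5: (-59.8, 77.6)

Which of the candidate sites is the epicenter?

For each candidate, compare |candidate − station| to the reported distance:
Point 1: residuals ELK 60.2, BDM 23.7, KCC 86.9 → max 86.9 km
Point 2: residuals ELK 17.8, BDM 46.2, KCC 67.1 → max 67.1 km
Point 3: residuals ELK 29.9, BDM 10.6, KCC 26.0 → max 29.9 km
Point 4: residuals ELK 0.0, BDM 0.0, KCC 0.0 → max 0.0 km
Point 5: residuals ELK 54.7, BDM 28.5, KCC 87.8 → max 87.8 km
Only Point 4 has all residuals ≈ 0.

Point 4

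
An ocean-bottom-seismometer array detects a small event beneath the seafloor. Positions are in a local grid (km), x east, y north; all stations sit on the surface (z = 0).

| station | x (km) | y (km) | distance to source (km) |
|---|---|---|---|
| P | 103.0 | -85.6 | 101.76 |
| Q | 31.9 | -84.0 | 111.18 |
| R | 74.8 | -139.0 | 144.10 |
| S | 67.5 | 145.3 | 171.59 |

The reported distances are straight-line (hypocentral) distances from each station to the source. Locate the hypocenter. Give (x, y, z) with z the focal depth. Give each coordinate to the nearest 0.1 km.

Each station gives a sphere (x−x_i)² + (y−y_i)² + z² = d_i² (stations at z=0).
Subtracting the P sphere from Q and R: z² cancels, leaving linear equations in x and y:
-142.2 x + 3.2 y = -11868.64
-56.4 x − 106.8 y = -3430.03
Solving: x ≈ 83.198, y ≈ -11.820 km (keep extra digits for the depth step; rounded: 83.2, -11.8).
Then from the P sphere: z² = 101.76² − (x − 103.0)² − (y + 85.6)² with x = 83.198, y = -11.820, so z ≈ 67.227 ≈ 67.2 km.

(83.2, -11.8, 67.2)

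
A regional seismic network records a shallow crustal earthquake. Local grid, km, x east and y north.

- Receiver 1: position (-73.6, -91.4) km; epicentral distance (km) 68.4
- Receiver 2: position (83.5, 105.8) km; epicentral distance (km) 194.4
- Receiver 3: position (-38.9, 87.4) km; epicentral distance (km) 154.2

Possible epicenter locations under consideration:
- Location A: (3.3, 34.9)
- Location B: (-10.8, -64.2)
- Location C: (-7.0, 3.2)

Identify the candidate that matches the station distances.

Location B

For each candidate, compare |candidate − station| to the reported distance:
Location A: residuals Receiver 1 79.5, Receiver 2 87.4, Receiver 3 86.8 → max 87.4 km
Location B: residuals Receiver 1 0.0, Receiver 2 0.0, Receiver 3 0.0 → max 0.0 km
Location C: residuals Receiver 1 47.3, Receiver 2 57.6, Receiver 3 64.2 → max 64.2 km
Only Location B has all residuals ≈ 0.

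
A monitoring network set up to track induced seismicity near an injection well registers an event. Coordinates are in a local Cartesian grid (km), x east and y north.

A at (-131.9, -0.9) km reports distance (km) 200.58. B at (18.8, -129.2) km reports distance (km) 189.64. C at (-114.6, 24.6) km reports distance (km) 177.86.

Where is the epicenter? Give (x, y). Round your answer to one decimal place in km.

x ≈ 60.5 km, y ≈ 55.8 km

Circle about each station: (x + 131.9)² + (y + 0.9)² = 200.58²; (x − 18.8)² + (y + 129.2)² = 189.64²; (x + 114.6)² + (y − 24.6)² = 177.86².
Subtracting pairs of circle equations eliminates x²+y² and gives linear equations (the radical axes):
301.4 x − 256.6 y = 3916.67
34.6 x + 51.0 y = 4938.06
Solving the 2×2 system: x ≈ 60.5, y ≈ 55.8 km.
Check against A (with the unrounded x, y): √((x + 131.9)²+(y + 0.9)²) = 200.57 ≈ 200.58 km. ✓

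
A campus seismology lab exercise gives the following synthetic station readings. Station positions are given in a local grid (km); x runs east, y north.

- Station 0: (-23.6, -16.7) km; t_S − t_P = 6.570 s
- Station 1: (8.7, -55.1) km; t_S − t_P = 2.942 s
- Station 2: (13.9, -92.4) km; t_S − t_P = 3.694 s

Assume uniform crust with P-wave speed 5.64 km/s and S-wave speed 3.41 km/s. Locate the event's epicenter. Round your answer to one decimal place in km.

-10.4 km east, -71.8 km north

Distance from S−P lag: d = Δt · v_P v_S / (v_P − v_S) = Δt · (5.64·3.41)/(5.64−3.41) ≈ 8.6244·Δt.
So d_Station 0 = 56.66, d_Station 1 = 25.37, d_Station 2 = 31.86 km.
Circle about each station: (x + 23.6)² + (y + 16.7)² = 56.66²; (x − 8.7)² + (y + 55.1)² = 25.37²; (x − 13.9)² + (y + 92.4)² = 31.86².
Subtracting the Station 0 equation from the Station 1 and Station 2 equations removes the quadratic terms:
64.6 x − 76.8 y = 4842.57
75.0 x − 151.4 y = 10090.42
Solving the 2×2 system: x ≈ -10.4, y ≈ -71.8 km.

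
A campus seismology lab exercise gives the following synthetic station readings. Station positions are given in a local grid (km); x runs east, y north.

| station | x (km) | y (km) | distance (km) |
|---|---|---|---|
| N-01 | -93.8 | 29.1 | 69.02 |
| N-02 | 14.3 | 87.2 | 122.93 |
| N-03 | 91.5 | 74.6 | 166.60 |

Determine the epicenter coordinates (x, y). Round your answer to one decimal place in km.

x ≈ -45.5 km, y ≈ -20.2 km

Circle about each station: (x + 93.8)² + (y − 29.1)² = 69.02²; (x − 14.3)² + (y − 87.2)² = 122.93²; (x − 91.5)² + (y − 74.6)² = 166.60².
Subtracting pairs of circle equations eliminates x²+y² and gives linear equations (the radical axes):
216.2 x + 116.2 y = -12184.94
370.6 x + 91.0 y = -18699.64
Solving the 2×2 system: x ≈ -45.5, y ≈ -20.2 km.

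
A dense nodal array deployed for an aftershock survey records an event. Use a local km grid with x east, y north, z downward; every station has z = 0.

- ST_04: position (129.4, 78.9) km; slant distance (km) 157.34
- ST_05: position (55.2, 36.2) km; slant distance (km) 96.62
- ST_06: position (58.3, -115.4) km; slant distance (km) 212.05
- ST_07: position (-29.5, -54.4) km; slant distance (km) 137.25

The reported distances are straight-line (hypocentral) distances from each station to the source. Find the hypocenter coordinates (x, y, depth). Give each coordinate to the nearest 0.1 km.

Each station gives a sphere (x−x_i)² + (y−y_i)² + z² = d_i² (stations at z=0).
Subtracting the ST_04 sphere from ST_05 and ST_06: z² cancels, leaving linear equations in x and y:
-148.4 x − 85.4 y = -3191.64
-142.2 x − 388.6 y = -26462.85
Solving: x ≈ -22.398, y ≈ 76.294 km (keep extra digits for the depth step; rounded: -22.4, 76.3).
Then from the ST_04 sphere: z² = 157.34² − (x − 129.4)² − (y − 78.9)² with x = -22.398, y = 76.294, so z ≈ 41.309 ≈ 41.3 km.
Check against ST_07 (with the unrounded solution): distance 137.25 ≈ 137.25 km. ✓

(-22.4, 76.3, 41.3)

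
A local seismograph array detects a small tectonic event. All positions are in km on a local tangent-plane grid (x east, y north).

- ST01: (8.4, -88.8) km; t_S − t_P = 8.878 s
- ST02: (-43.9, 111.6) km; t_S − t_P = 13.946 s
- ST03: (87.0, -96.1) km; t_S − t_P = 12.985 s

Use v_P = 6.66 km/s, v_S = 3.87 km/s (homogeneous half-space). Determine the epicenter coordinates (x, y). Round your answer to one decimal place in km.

(6.9, -6.8)

Distance from S−P lag: d = Δt · v_P v_S / (v_P − v_S) = Δt · (6.66·3.87)/(6.66−3.87) ≈ 9.2381·Δt.
So d_ST01 = 82.02, d_ST02 = 128.83, d_ST03 = 119.96 km.
Circle about each station: (x − 8.4)² + (y + 88.8)² = 82.02²; (x + 43.9)² + (y − 111.6)² = 128.83²; (x − 87.0)² + (y + 96.1)² = 119.96².
Subtracting the ST01 equation from the ST02 and ST03 equations removes the quadratic terms:
-104.6 x + 400.8 y = -3444.12
157.2 x − 14.6 y = 1185.09
Solving the 2×2 system: x ≈ 6.9, y ≈ -6.8 km.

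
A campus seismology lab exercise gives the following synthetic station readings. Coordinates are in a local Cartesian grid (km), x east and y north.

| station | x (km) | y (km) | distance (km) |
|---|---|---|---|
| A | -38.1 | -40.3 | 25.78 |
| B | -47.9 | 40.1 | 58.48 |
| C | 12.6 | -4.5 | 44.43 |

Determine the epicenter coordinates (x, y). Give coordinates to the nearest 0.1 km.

Circle about each station: (x + 38.1)² + (y + 40.3)² = 25.78²; (x + 47.9)² + (y − 40.1)² = 58.48²; (x − 12.6)² + (y + 4.5)² = 44.43².
Subtracting the A equation from the B and C equations removes the quadratic terms:
-19.6 x + 160.8 y = -1928.58
101.4 x + 71.6 y = -4206.11
Solving the 2×2 system: x ≈ -30.4, y ≈ -15.7 km.

x ≈ -30.4 km, y ≈ -15.7 km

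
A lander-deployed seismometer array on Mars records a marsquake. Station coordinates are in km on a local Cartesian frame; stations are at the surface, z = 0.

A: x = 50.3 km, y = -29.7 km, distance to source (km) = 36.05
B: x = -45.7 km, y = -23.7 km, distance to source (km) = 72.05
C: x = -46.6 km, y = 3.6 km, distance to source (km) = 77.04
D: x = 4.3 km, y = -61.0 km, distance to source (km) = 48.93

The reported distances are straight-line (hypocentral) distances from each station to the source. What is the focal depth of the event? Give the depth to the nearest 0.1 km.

Each station gives a sphere (x−x_i)² + (y−y_i)² + z² = d_i² (stations at z=0).
Subtracting the A sphere from B and C: z² cancels, leaving linear equations in x and y:
-192.0 x + 12.0 y = -4653.60
-193.8 x + 66.6 y = -5863.22
Solving: x ≈ 22.900, y ≈ -21.399 km (keep extra digits for the depth step; rounded: 22.9, -21.4).
Then from the A sphere: z² = 36.05² − (x − 50.3)² − (y + 29.7)² with x = 22.900, y = -21.399, so z ≈ 21.907 ≈ 21.9 km.

depth ≈ 21.9 km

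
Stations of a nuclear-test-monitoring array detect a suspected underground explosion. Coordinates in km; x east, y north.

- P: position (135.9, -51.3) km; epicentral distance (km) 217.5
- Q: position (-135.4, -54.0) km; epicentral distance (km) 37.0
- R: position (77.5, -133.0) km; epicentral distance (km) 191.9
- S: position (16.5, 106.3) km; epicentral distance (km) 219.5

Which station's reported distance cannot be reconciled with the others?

P

Solve using three stations at a time. Using Q, R, S (subtract circle equations pairwise → linear system) gives (x, y) ≈ (-105.7, -76.0).
Distances from that point to each station vs reported:
  P: calculated 242.9 vs reported 217.5 → residual 25.4 km
  Q: calculated 36.9 vs reported 37.0 → residual 0.1 km
  R: calculated 191.9 vs reported 191.9 → residual 0.0 km
  S: calculated 219.5 vs reported 219.5 → residual 0.0 km
Q, R, S are mutually consistent (residuals ≈ 0); P is off by 25.4 km.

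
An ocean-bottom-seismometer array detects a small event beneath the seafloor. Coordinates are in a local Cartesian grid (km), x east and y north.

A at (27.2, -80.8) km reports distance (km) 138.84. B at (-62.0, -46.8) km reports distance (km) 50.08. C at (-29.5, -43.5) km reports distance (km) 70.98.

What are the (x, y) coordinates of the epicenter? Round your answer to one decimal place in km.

(-88.8, -4.5)

Circle about each station: (x − 27.2)² + (y + 80.8)² = 138.84²; (x + 62.0)² + (y + 46.8)² = 50.08²; (x + 29.5)² + (y + 43.5)² = 70.98².
Subtracting pairs of circle equations eliminates x²+y² and gives linear equations (the radical axes):
-178.4 x + 68.0 y = 15534.30
-113.4 x + 74.6 y = 9732.41
Solving the 2×2 system: x ≈ -88.8, y ≈ -4.5 km.
Check against A (with the unrounded x, y): √((x − 27.2)²+(y + 80.8)²) = 138.83 ≈ 138.84 km. ✓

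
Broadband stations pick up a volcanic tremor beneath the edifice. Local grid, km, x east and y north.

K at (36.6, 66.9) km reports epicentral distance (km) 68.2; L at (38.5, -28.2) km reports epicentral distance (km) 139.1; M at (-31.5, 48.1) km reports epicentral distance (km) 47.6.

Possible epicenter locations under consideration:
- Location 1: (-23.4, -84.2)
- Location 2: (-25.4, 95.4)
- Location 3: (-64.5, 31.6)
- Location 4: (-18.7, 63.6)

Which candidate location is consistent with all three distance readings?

For each candidate, compare |candidate − station| to the reported distance:
Location 1: residuals K 94.4, L 55.6, M 84.9 → max 94.4 km
Location 2: residuals K 0.0, L 0.0, M 0.1 → max 0.1 km
Location 3: residuals K 38.9, L 20.0, M 10.7 → max 38.9 km
Location 4: residuals K 12.8, L 30.9, M 27.5 → max 30.9 km
Only Location 2 has all residuals ≈ 0.

Location 2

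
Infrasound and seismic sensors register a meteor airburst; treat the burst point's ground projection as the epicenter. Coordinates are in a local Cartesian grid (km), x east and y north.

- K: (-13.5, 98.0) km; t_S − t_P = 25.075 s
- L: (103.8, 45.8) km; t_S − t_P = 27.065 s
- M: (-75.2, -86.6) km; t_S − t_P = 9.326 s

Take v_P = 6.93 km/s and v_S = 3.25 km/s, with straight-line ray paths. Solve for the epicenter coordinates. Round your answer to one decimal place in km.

-27.8 km east, -54.8 km north

Distance from S−P lag: d = Δt · v_P v_S / (v_P − v_S) = Δt · (6.93·3.25)/(6.93−3.25) ≈ 6.1202·Δt.
So d_K = 153.47, d_L = 165.64, d_M = 57.08 km.
Circle about each station: (x + 13.5)² + (y − 98.0)² = 153.47²; (x − 103.8)² + (y − 45.8)² = 165.64²; (x + 75.2)² + (y + 86.6)² = 57.08².
Subtracting the K equation from the L and M equations removes the quadratic terms:
234.6 x − 104.4 y = -797.74
-123.4 x − 369.2 y = 23663.26
Solving the 2×2 system: x ≈ -27.8, y ≈ -54.8 km.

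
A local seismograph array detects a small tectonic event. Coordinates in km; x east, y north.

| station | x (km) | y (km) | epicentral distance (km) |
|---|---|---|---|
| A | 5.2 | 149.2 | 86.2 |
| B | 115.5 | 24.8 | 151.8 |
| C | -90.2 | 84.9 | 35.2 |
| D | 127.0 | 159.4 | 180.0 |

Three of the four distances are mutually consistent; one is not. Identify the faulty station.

Solve using three stations at a time. Using A, B, D (subtract circle equations pairwise → linear system) gives (x, y) ≈ (-29.4, 70.2).
Distances from that point to each station vs reported:
  A: calculated 86.2 vs reported 86.2 → residual 0.0 km
  B: calculated 151.8 vs reported 151.8 → residual 0.0 km
  C: calculated 62.6 vs reported 35.2 → residual 27.4 km
  D: calculated 180.0 vs reported 180.0 → residual 0.0 km
A, B, D are mutually consistent (residuals ≈ 0); C is off by 27.4 km.

C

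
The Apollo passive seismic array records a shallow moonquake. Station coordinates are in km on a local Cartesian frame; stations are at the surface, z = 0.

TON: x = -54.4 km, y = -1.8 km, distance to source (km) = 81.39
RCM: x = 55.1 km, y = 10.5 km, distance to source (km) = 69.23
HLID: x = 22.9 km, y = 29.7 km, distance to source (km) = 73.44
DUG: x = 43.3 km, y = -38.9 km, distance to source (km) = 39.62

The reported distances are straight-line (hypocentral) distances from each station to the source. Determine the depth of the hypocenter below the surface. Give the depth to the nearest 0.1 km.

Each station gives a sphere (x−x_i)² + (y−y_i)² + z² = d_i² (stations at z=0).
Subtracting the TON sphere from RCM and HLID: z² cancels, leaving linear equations in x and y:
219.0 x + 24.6 y = 2015.20
154.6 x + 63.0 y = -325.20
Solving: x ≈ 13.504, y ≈ -38.300 km (keep extra digits for the depth step; rounded: 13.5, -38.3).
Then from the TON sphere: z² = 81.39² − (x + 54.4)² − (y + 1.8)² with x = 13.504, y = -38.300, so z ≈ 26.098 ≈ 26.1 km.

26.1 km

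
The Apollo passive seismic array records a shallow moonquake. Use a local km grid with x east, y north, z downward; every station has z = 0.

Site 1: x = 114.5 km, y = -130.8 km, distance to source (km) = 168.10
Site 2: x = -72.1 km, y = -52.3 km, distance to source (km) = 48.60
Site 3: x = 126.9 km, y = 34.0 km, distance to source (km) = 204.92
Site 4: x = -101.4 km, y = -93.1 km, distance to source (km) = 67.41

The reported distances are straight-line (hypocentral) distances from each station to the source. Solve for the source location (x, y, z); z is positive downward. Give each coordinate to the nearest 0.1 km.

(-42.4, -77.8, 28.8)

Each station gives a sphere (x−x_i)² + (y−y_i)² + z² = d_i² (stations at z=0).
Subtracting the Site 1 sphere from Site 2 and Site 3: z² cancels, leaving linear equations in x and y:
-373.2 x + 157.0 y = 3610.46
24.8 x + 329.6 y = -26693.88
Solving: x ≈ -42.403, y ≈ -77.798 km (keep extra digits for the depth step; rounded: -42.4, -77.8).
Then from the Site 1 sphere: z² = 168.10² − (x − 114.5)² − (y + 130.8)² with x = -42.403, y = -77.798, so z ≈ 28.807 ≈ 28.8 km.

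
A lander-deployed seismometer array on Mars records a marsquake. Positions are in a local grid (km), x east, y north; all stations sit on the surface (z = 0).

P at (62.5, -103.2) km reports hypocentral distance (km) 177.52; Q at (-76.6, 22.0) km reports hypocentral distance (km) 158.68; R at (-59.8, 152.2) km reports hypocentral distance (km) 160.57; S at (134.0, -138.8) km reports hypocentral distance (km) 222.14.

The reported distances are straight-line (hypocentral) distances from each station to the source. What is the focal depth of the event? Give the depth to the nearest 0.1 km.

Each station gives a sphere (x−x_i)² + (y−y_i)² + z² = d_i² (stations at z=0).
Subtracting the P sphere from Q and R: z² cancels, leaving linear equations in x and y:
-278.2 x + 250.4 y = -1870.92
-244.6 x + 510.8 y = 17915.02
Solving: x ≈ 67.299, y ≈ 67.299 km (keep extra digits for the depth step; rounded: 67.3, 67.3).
Then from the P sphere: z² = 177.52² − (x − 62.5)² − (y + 103.2)² with x = 67.299, y = 67.299, so z ≈ 49.198 ≈ 49.2 km.
Check against S (with the unrounded solution): distance 222.14 ≈ 222.14 km. ✓

z ≈ 49.2 km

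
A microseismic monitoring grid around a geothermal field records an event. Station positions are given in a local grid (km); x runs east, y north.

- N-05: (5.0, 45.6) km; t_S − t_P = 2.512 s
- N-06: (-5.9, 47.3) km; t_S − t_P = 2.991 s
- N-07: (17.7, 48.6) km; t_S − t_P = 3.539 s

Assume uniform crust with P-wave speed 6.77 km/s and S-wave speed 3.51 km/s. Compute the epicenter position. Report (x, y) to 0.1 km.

(3.0, 27.4)

Distance from S−P lag: d = Δt · v_P v_S / (v_P − v_S) = Δt · (6.77·3.51)/(6.77−3.51) ≈ 7.2892·Δt.
So d_N-05 = 18.31, d_N-06 = 21.80, d_N-07 = 25.80 km.
Circle about each station: (x − 5.0)² + (y − 45.6)² = 18.31²; (x + 5.9)² + (y − 47.3)² = 21.80²; (x − 17.7)² + (y − 48.6)² = 25.80².
Subtracting the N-05 equation from the N-06 and N-07 equations removes the quadratic terms:
-21.8 x + 3.4 y = 27.76
25.4 x + 6.0 y = 240.51
Solving the 2×2 system: x ≈ 3.0, y ≈ 27.4 km.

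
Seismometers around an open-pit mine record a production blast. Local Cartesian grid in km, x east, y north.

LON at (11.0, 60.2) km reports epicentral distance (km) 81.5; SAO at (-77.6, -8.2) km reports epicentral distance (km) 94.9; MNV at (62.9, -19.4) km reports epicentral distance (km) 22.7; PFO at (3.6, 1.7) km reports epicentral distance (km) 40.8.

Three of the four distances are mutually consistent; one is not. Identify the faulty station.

SAO

Solve using three stations at a time. Using LON, MNV, PFO (subtract circle equations pairwise → linear system) gives (x, y) ≈ (40.5, -15.8).
Distances from that point to each station vs reported:
  LON: calculated 81.5 vs reported 81.5 → residual 0.0 km
  SAO: calculated 118.3 vs reported 94.9 → residual 23.4 km
  MNV: calculated 22.7 vs reported 22.7 → residual 0.0 km
  PFO: calculated 40.8 vs reported 40.8 → residual 0.0 km
LON, MNV, PFO are mutually consistent (residuals ≈ 0); SAO is off by 23.4 km.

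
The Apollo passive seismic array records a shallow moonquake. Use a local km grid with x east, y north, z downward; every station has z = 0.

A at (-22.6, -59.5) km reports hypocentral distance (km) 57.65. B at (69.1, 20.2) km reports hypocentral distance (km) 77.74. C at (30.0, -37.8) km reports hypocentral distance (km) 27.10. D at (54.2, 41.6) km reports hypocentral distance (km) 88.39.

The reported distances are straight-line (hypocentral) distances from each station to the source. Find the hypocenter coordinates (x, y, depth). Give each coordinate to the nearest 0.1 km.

Each station gives a sphere (x−x_i)² + (y−y_i)² + z² = d_i² (stations at z=0).
Subtracting the A sphere from B and C: z² cancels, leaving linear equations in x and y:
183.4 x + 159.4 y = -1588.15
105.2 x + 43.4 y = 866.94
Solving: x ≈ 23.511, y ≈ -37.014 km (keep extra digits for the depth step; rounded: 23.5, -37.0).
Then from the A sphere: z² = 57.65² − (x + 22.6)² − (y + 59.5)² with x = 23.511, y = -37.014, so z ≈ 26.300 ≈ 26.3 km.

(23.5, -37.0, 26.3)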